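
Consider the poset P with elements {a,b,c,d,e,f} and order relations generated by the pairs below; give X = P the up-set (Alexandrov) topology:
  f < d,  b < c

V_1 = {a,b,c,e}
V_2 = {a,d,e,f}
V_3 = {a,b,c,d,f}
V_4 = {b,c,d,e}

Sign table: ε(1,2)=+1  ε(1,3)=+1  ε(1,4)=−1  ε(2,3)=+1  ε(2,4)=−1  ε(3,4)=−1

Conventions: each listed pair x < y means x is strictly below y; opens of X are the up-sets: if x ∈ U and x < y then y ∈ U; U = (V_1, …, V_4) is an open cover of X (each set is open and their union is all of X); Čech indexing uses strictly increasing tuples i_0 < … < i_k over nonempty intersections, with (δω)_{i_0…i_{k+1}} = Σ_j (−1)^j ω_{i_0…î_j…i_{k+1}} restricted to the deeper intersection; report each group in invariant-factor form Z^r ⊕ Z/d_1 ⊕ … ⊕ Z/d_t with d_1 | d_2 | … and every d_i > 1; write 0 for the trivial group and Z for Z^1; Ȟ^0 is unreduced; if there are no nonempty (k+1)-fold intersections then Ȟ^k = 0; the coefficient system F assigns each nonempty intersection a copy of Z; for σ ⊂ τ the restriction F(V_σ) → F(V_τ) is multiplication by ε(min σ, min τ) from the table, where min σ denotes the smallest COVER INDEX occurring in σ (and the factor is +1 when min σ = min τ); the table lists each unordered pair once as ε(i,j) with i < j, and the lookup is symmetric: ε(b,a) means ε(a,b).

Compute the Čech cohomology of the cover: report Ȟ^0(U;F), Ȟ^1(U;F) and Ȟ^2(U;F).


Ȟ^0 = Z, Ȟ^1 = 0 and Ȟ^2 = Z

nerve of the cover:
  V12={a,e} V13={a,b,c} V14={b,c,e} V23={a,d,f} V24={d,e} V34={b,c,d}
  V123={a} V124={e} V134={b,c} V234={d}
C dims 4,6,4; δ0: rk 3, SNF 1^3; δ1: rk 3, SNF 1^3
Ȟ^0 = (4 − 3) − 0 = 1, so Ȟ^0 ≅ Z
Ȟ^1 = (6 − 3) − 3 = 0, so Ȟ^1 ≅ 0
Ȟ^2 = (4 − 0) − 3 = 1, so Ȟ^2 ≅ Z


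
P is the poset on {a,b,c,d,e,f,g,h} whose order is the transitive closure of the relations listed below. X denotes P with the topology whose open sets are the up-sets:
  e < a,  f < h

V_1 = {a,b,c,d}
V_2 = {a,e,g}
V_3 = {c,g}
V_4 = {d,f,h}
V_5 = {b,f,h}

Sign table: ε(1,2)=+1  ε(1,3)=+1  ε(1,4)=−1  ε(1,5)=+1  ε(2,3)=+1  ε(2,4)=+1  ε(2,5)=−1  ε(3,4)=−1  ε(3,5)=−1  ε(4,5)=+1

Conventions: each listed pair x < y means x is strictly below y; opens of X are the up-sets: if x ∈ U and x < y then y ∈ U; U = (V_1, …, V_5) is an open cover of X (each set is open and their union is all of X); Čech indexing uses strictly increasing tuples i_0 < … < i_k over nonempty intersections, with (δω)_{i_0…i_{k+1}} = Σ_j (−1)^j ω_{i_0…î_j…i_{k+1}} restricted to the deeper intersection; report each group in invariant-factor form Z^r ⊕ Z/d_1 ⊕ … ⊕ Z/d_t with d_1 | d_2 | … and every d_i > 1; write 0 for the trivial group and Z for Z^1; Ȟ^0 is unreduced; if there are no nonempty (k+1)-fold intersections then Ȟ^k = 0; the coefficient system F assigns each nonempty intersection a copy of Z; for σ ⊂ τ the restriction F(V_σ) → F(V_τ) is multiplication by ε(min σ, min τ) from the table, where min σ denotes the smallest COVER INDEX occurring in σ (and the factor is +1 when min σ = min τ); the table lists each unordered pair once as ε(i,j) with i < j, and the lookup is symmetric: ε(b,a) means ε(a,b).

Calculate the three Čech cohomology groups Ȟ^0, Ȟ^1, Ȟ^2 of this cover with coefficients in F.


nonempty overlaps:
  V12={a} V13={c} V14={d} V15={b} V23={g} V45={f,h}
C dims 5,6; δ0: rk 5, SNF 1^4·2
degree 0: 5−5−0 = 0 → Ȟ^0 ≅ 0
degree 1: 6−0−5 = 1 plus torsion [2] → Ȟ^1 ≅ Z ⊕ Z/2
degree 2: 0−0−0 = 0 → Ȟ^2 ≅ 0

Ȟ^0 = 0, Ȟ^1 = Z ⊕ Z/2, Ȟ^2 = 0


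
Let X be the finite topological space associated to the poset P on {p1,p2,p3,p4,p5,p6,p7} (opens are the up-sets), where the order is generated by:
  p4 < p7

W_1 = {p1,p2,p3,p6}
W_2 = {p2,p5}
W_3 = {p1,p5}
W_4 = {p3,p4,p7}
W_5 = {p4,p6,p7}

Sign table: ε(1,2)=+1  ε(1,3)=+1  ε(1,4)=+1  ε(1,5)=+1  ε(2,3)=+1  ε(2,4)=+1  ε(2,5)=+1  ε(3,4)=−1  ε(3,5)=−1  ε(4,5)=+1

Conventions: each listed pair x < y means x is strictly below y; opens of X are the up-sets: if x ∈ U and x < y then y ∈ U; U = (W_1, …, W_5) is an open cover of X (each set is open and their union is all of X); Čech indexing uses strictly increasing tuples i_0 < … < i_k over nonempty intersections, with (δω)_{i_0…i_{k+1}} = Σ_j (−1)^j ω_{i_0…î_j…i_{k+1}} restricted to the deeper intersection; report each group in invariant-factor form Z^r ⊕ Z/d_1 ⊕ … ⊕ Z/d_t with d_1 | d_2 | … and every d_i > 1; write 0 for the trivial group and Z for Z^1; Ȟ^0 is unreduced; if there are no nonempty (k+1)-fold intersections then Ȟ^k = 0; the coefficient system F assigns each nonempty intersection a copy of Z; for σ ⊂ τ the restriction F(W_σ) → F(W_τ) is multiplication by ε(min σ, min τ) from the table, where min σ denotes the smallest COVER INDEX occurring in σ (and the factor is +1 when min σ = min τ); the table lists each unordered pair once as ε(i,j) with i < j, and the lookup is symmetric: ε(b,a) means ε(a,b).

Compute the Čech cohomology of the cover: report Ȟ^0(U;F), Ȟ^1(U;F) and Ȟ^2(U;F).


nonempty overlaps:
  W12={p2} W13={p1} W14={p3} W15={p6} W23={p5} W45={p4,p7}
C dims 5,6; δ0: rk 4, SNF 1^4
degree 0: 5−4−0 = 1 → Ȟ^0 ≅ Z
degree 1: 6−0−4 = 2 → Ȟ^1 ≅ Z^2
degree 2: 0−0−0 = 0 → Ȟ^2 ≅ 0

Ȟ^0 ≅ Z,  Ȟ^1 ≅ Z^2,  Ȟ^2 ≅ 0


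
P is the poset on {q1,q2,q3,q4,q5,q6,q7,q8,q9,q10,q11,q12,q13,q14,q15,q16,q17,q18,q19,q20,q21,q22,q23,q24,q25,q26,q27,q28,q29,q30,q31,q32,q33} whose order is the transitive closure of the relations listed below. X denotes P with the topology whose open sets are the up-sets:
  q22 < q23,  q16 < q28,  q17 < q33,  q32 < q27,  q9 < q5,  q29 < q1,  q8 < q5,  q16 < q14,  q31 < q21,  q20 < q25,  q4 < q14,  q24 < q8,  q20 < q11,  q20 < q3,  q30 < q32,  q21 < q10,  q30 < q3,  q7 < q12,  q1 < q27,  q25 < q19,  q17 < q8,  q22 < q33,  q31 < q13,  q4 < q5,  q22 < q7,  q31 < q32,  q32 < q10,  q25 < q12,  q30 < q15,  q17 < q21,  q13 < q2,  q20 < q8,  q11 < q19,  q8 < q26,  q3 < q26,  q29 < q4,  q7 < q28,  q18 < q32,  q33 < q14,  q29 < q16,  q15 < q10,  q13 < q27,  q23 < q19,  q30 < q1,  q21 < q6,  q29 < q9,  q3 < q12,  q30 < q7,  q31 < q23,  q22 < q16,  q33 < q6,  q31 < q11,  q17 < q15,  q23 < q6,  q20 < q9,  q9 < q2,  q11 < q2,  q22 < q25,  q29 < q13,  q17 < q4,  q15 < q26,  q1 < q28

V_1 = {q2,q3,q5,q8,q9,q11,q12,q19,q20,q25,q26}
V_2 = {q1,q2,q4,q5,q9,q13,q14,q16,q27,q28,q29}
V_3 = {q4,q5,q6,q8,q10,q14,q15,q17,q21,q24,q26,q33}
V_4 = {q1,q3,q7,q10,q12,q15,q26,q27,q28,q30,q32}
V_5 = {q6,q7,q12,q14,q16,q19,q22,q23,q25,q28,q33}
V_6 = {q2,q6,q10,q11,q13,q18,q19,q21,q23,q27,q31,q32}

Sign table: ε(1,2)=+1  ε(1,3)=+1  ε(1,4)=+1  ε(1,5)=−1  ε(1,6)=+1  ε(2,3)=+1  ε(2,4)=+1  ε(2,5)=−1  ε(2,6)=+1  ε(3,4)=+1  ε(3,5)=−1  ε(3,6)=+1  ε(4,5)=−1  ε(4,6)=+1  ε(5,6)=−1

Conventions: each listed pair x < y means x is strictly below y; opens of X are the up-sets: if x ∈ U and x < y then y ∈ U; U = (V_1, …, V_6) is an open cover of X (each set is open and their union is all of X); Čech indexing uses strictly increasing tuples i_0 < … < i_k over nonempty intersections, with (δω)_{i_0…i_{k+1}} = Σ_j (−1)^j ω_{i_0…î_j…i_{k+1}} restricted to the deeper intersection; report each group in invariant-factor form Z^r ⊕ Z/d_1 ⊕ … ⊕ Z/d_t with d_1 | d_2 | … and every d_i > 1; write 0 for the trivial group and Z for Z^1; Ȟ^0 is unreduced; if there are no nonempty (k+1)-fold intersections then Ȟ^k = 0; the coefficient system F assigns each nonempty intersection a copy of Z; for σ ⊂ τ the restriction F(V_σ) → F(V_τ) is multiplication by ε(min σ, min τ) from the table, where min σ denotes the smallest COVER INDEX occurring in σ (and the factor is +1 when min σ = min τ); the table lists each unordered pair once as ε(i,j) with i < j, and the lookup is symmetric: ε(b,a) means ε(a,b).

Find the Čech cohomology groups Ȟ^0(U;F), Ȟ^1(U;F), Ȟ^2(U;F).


Ȟ^0 = Z,  Ȟ^1 = 0,  Ȟ^2 = Z/2

nonempty overlaps:
  V12={q2,q5,q9} V13={q5,q8,q26} V14={q3,q12,q26} V15={q12,q19,q25} V16={q2,q11,q19} V23={q4,q5,q14} V24={q1,q27,q28} V25={q14,q16,q28} V26={q2,q13,q27} V34={q10,q15,q26} V35={q6,q14,q33} V36={q6,q10,q21} V45={q7,q12,q28} V46={q10,q27,q32} V56={q6,q19,q23}
  V123={q5} V126={q2} V134={q26} V145={q12} V156={q19} V235={q14} V245={q28} V246={q27} V346={q10} V356={q6}
C dims 6,15,10; δ0: rk 5, SNF 1^5; δ1: rk 10, SNF 1^9·2
degree 0: 6−5−0 = 1 → Ȟ^0 ≅ Z
degree 1: 15−10−5 = 0 → Ȟ^1 ≅ 0
degree 2: 10−0−10 = 0 plus torsion [2] → Ȟ^2 ≅ Z/2


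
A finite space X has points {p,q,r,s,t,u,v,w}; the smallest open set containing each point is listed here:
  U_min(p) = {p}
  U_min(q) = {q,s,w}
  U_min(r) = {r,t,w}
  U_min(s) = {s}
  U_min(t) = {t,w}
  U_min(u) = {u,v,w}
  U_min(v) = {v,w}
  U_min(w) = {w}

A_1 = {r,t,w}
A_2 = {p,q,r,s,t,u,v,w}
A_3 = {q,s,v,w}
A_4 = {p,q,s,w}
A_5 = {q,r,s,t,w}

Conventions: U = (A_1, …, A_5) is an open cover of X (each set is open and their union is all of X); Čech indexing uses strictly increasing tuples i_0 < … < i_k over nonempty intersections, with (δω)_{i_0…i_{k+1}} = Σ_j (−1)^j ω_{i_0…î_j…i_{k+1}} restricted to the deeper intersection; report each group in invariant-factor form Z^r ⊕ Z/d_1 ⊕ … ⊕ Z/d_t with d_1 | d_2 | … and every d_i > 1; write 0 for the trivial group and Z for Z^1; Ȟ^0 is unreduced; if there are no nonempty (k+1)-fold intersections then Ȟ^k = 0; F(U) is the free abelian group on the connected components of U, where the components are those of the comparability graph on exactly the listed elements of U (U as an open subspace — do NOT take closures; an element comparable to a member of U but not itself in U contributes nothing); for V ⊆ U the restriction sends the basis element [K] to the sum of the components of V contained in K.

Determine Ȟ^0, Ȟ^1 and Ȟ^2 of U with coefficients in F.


Ȟ^0(U;F) ≅ Z^2,  Ȟ^1(U;F) ≅ 0,  Ȟ^2(U;F) ≅ 0

nonempty overlaps:
  A12={r,t,w} A13={w} A14={w} A15={r,t,w} A23={q,s,v,w} A24={p,q,s,w} A25={q,r,s,t,w} A34={q,s,w} A35={q,s,w} A45={q,s,w}
  A123={w} A124={w} A125={r,t,w} A134={w} A135={w} A145={w} A234={q,s,w} A235={q,s,w} A245={q,s,w} A345={q,s,w}
  A1234={w} A1235={w} A1245={w} A1345={w} A2345={q,s,w}
  A12345={w}
components per intersection:
  A1: {r,t,w}
  A2: {p} {q,r,s,t,u,v,w}
  A3: {q,s,v,w}
  A4: {p} {q,s,w}
  A5: {q,r,s,t,w}
  A12: {r,t,w}
  A13: {w}
  A14: {w}
  A15: {r,t,w}
  A23: {q,s,v,w}
  A24: {p} {q,s,w}
  A25: {q,r,s,t,w}
  A34: {q,s,w}
  A35: {q,s,w}
  A45: {q,s,w}
  A123: {w}
  A124: {w}
  A125: {r,t,w}
  A134: {w}
  A135: {w}
  A145: {w}
  A234: {q,s,w}
  A235: {q,s,w}
  A245: {q,s,w}
  A345: {q,s,w}
  A1234: {w}
  A1235: {w}
  A1245: {w}
  A1345: {w}
  A2345: {q,s,w}
  A12345: {w}
C dims 7,11,10,5; δ0: rk 5, SNF 1^5; δ1: rk 6, SNF 1^6; δ2: rk 4, SNF 1^4
degree 0: 7−5−0 = 2 → Ȟ^0 ≅ Z^2
degree 1: 11−6−5 = 0 → Ȟ^1 ≅ 0
degree 2: 10−4−6 = 0 → Ȟ^2 ≅ 0


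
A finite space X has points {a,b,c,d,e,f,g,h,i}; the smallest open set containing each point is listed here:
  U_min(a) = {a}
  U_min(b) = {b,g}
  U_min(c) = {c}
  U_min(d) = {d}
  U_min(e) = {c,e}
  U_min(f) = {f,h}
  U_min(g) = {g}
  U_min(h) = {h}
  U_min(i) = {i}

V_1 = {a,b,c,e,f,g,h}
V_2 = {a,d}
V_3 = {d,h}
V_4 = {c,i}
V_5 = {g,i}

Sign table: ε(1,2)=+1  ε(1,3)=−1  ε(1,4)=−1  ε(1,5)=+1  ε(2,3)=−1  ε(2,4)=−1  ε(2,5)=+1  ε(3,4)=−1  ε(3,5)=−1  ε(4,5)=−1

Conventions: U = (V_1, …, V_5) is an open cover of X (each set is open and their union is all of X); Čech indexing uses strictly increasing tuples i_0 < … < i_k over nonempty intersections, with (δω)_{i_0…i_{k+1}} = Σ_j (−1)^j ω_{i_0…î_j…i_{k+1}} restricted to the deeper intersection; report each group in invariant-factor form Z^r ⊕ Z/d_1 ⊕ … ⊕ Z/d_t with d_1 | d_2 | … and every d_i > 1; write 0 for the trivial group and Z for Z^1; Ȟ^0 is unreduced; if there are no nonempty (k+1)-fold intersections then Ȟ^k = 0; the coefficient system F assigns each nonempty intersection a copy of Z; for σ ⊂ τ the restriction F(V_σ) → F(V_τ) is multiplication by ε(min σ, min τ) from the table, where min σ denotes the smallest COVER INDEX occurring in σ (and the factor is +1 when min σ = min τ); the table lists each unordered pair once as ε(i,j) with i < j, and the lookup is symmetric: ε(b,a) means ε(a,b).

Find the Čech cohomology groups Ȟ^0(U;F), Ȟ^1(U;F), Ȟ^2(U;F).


nerve simplices:
  V12={a} V13={h} V14={c} V15={g} V23={d} V45={i}
C dims 5,6; δ0: rk 4, SNF 1^4
degree 0: 5−4−0 = 1 → Ȟ^0 ≅ Z
degree 1: 6−0−4 = 2 → Ȟ^1 ≅ Z^2
degree 2: 0−0−0 = 0 → Ȟ^2 ≅ 0

Ȟ^0 ≅ Z, Ȟ^1 ≅ Z^2, Ȟ^2 ≅ 0


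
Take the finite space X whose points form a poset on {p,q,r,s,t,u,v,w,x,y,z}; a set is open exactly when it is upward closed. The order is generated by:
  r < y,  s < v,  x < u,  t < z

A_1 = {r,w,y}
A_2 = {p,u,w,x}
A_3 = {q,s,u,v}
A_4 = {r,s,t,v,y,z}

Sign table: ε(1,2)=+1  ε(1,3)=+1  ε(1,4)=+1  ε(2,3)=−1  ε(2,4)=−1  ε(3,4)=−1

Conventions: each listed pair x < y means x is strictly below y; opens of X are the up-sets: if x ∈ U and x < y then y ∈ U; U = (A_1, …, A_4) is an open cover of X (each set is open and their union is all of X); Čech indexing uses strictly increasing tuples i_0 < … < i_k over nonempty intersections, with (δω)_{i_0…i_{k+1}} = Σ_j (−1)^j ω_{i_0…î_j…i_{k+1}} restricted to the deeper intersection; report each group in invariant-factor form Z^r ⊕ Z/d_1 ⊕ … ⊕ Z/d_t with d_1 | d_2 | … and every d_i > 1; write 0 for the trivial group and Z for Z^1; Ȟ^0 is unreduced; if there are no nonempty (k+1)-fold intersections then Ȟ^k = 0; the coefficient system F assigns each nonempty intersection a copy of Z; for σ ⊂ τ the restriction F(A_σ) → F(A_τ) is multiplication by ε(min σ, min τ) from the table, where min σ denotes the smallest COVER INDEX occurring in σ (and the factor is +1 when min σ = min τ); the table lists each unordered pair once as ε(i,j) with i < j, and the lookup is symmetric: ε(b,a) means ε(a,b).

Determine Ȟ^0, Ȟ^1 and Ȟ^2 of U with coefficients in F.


cover nerve:
  A12={w} A14={r,y} A23={u} A34={s,v}
C dims 4,4; δ0: rk 3, SNF 1^3
Ȟ^0: (4−3)−0=1 ⇒ Z
Ȟ^1: (4−0)−3=1 ⇒ Z
Ȟ^2: (0−0)−0=0 ⇒ 0

Ȟ^0 = Z, Ȟ^1 = Z, Ȟ^2 = 0


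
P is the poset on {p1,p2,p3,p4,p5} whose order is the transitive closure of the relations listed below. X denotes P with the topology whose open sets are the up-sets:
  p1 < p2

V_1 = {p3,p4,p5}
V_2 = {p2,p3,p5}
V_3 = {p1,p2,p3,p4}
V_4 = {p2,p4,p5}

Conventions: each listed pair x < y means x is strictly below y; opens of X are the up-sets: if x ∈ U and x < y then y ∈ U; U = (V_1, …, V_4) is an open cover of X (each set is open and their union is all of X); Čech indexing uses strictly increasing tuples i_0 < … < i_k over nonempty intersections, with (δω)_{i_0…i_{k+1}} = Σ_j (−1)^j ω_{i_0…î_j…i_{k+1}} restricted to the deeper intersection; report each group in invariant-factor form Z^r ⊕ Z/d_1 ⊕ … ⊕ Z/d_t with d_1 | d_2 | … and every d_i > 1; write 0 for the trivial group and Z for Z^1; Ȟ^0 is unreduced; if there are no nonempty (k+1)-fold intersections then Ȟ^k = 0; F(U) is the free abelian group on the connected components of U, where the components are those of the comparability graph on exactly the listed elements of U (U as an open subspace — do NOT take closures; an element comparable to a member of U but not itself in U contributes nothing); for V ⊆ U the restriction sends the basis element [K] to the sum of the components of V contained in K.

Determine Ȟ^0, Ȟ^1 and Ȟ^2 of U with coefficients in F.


Ȟ^0 ≅ Z^4; Ȟ^1 ≅ 0; Ȟ^2 ≅ 0

nonempty overlaps:
  V12={p3,p5} V13={p3,p4} V14={p4,p5} V23={p2,p3} V24={p2,p5} V34={p2,p4}
  V123={p3} V124={p5} V134={p4} V234={p2}
components per intersection:
  V1: {p3} {p4} {p5}
  V2: {p2} {p3} {p5}
  V3: {p1,p2} {p3} {p4}
  V4: {p2} {p4} {p5}
  V12: {p3} {p5}
  V13: {p3} {p4}
  V14: {p4} {p5}
  V23: {p2} {p3}
  V24: {p2} {p5}
  V34: {p2} {p4}
  V123: {p3}
  V124: {p5}
  V134: {p4}
  V234: {p2}
C dims 12,12,4; δ0: rk 8, SNF 1^8; δ1: rk 4, SNF 1^4
degree 0: 12−8−0 = 4 → Ȟ^0 ≅ Z^4
degree 1: 12−4−8 = 0 → Ȟ^1 ≅ 0
degree 2: 4−0−4 = 0 → Ȟ^2 ≅ 0


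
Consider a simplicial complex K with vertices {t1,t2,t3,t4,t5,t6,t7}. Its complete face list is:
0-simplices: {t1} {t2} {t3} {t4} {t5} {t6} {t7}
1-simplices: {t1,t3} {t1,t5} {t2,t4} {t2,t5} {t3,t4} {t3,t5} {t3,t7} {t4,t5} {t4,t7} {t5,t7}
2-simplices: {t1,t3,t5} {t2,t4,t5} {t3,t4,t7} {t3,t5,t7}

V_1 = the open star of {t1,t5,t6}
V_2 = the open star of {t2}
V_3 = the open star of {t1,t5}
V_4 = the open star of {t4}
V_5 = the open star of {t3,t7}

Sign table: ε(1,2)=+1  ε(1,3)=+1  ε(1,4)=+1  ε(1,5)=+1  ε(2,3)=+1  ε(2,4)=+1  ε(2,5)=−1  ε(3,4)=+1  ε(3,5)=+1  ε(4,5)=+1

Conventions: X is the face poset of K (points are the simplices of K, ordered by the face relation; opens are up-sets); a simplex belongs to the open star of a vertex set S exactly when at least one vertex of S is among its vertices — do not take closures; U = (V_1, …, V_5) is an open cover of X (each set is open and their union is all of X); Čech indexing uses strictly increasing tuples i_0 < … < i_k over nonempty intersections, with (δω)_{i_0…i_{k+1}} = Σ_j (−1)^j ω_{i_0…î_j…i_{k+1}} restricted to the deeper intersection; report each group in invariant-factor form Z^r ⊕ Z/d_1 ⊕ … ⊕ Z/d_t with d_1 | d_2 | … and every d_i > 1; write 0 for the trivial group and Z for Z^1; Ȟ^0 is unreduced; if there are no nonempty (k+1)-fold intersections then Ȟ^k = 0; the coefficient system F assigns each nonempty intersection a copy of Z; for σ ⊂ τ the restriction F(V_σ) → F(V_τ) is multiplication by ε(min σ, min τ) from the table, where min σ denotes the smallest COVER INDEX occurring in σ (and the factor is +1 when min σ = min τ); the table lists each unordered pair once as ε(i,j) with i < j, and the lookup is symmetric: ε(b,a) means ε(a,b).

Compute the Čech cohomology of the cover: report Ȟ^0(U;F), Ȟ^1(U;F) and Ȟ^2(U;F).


Ȟ^0 ≅ Z; Ȟ^1 ≅ Z; Ȟ^2 ≅ 0

cover nerve:
  V1={{t1},{t5},{t6},{t1,t3},{t1,t5},{t2,t5},{t3,t5},{t4,t5},{t5,t7},{t1,t3,t5},{t2,t4,t5},{t3,t5,t7}} V2={{t2},{t2,t4},{t2,t5},{t2,t4,t5}} V3={{t1},{t5},{t1,t3},{t1,t5},{t2,t5},{t3,t5},{t4,t5},{t5,t7},{t1,t3,t5},{t2,t4,t5},{t3,t5,t7}} V4={{t4},{t2,t4},{t3,t4},{t4,t5},{t4,t7},{t2,t4,t5},{t3,t4,t7}} V5={{t3},{t7},{t1,t3},{t3,t4},{t3,t5},{t3,t7},{t4,t7},{t5,t7},{t1,t3,t5},{t3,t4,t7},{t3,t5,t7}}
  V12={{t2,t5},{t2,t4,t5}} V13={{t1},{t5},{t1,t3},{t1,t5},{t2,t5},{t3,t5},{t4,t5},{t5,t7},{t1,t3,t5},{t2,t4,t5},{t3,t5,t7}} V14={{t4,t5},{t2,t4,t5}} V15={{t1,t3},{t3,t5},{t5,t7},{t1,t3,t5},{t3,t5,t7}} V23={{t2,t5},{t2,t4,t5}} V24={{t2,t4},{t2,t4,t5}} V34={{t4,t5},{t2,t4,t5}} V35={{t1,t3},{t3,t5},{t5,t7},{t1,t3,t5},{t3,t5,t7}} V45={{t3,t4},{t4,t7},{t3,t4,t7}}
  V123={{t2,t5},{t2,t4,t5}} V124={{t2,t4,t5}} V134={{t4,t5},{t2,t4,t5}} V135={{t1,t3},{t3,t5},{t5,t7},{t1,t3,t5},{t3,t5,t7}} V234={{t2,t4,t5}}
  V1234={{t2,t4,t5}}
C dims 5,9,5,1; δ0: rk 4, SNF 1^4; δ1: rk 4, SNF 1^4; δ2: rk 1, SNF 1^1
Ȟ^0: (5−4)−0=1 ⇒ Z
Ȟ^1: (9−4)−4=1 ⇒ Z
Ȟ^2: (5−1)−4=0 ⇒ 0


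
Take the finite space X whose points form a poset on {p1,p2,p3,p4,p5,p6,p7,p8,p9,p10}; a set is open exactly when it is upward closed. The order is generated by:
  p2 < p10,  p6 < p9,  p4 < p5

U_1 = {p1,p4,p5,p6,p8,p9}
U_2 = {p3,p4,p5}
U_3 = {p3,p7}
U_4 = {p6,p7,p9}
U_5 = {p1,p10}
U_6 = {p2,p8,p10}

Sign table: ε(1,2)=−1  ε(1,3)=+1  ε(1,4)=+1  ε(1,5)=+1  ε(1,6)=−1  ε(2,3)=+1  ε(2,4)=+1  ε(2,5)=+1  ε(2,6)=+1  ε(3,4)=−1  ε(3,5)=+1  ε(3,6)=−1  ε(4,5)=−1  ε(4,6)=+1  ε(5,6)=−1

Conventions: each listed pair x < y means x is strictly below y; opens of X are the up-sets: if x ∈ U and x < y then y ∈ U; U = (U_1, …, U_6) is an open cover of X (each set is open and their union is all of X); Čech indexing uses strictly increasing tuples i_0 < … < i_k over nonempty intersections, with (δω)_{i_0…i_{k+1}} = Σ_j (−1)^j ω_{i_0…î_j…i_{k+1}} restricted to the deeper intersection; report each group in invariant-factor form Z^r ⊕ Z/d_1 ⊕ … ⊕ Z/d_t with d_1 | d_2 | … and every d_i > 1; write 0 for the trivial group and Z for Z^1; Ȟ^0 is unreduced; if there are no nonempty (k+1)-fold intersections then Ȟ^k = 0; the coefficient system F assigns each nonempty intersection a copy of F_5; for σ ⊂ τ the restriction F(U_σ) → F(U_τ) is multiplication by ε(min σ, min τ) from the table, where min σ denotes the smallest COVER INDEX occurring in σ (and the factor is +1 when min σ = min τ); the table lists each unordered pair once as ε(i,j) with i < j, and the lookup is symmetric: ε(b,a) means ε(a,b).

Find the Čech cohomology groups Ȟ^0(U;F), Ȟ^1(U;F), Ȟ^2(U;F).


cover nerve:
  U12={p4,p5} U14={p6,p9} U15={p1} U16={p8} U23={p3} U34={p7} U56={p10}
C dims 6,7; δ0: rk_F5 5
Ȟ^0: (6−5)−0=1 ⇒ Z/5
Ȟ^1: (7−0)−5=2 ⇒ Z/5 ⊕ Z/5
Ȟ^2: (0−0)−0=0 ⇒ 0

Ȟ^0 = Z/5,  Ȟ^1 = Z/5 ⊕ Z/5,  Ȟ^2 = 0


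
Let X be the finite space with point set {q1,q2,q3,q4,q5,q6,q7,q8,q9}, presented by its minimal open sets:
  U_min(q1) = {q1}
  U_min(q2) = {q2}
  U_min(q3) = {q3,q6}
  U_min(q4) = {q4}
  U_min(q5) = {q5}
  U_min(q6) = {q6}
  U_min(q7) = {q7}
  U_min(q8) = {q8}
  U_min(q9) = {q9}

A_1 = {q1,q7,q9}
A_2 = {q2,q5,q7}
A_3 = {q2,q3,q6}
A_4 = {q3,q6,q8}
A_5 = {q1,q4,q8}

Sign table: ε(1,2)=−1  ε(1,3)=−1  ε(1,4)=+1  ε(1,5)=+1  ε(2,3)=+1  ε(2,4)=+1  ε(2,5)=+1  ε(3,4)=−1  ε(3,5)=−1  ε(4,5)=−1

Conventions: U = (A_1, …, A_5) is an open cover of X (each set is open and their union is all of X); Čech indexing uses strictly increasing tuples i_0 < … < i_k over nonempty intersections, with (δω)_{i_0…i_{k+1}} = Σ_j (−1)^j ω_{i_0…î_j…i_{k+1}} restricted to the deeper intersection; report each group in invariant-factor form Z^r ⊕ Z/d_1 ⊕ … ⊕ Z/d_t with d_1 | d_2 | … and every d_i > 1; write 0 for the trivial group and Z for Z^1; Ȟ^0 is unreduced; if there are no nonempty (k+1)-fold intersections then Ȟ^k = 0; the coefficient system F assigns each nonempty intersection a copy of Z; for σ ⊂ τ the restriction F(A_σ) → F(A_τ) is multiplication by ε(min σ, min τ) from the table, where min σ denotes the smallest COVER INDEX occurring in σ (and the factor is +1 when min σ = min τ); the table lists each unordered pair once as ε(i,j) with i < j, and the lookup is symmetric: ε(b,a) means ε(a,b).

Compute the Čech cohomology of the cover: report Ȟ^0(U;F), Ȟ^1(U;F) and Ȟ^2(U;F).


intersection data:
  A12={q7} A15={q1} A23={q2} A34={q3,q6} A45={q8}
C dims 5,5; δ0: rk 5, SNF 1^4·2
Ȟ^0 = (5 − 5) − 0 = 0, so Ȟ^0 ≅ 0
Ȟ^1 = (5 − 0) − 5 = 0 plus torsion [2], so Ȟ^1 ≅ Z/2
Ȟ^2 = (0 − 0) − 0 = 0, so Ȟ^2 ≅ 0

Ȟ^0(U;F) ≅ 0, Ȟ^1(U;F) ≅ Z/2, Ȟ^2(U;F) ≅ 0


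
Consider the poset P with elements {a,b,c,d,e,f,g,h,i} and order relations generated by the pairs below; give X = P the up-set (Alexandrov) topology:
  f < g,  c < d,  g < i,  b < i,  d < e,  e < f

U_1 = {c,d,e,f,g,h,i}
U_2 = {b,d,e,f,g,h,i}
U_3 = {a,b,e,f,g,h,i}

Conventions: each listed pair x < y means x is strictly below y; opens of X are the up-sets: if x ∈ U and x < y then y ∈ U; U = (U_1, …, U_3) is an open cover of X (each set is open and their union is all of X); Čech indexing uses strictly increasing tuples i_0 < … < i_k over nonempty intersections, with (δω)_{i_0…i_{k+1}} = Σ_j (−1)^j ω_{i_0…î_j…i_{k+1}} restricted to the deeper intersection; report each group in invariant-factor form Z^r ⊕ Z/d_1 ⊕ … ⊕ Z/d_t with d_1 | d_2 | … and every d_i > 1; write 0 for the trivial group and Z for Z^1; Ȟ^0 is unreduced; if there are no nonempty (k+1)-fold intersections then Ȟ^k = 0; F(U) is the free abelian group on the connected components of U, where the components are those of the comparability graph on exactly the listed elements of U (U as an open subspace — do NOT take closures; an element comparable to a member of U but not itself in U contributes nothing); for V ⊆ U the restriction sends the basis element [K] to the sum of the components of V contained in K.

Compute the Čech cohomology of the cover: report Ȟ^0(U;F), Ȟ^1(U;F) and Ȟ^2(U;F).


Ȟ^0 = Z^3, Ȟ^1 = 0 and Ȟ^2 = 0

nerve of the cover:
  U12={d,e,f,g,h,i} U13={e,f,g,h,i} U23={b,e,f,g,h,i}
  U123={e,f,g,h,i}
components per intersection:
  U1: {c,d,e,f,g,i} {h}
  U2: {b,d,e,f,g,i} {h}
  U3: {a} {b,e,f,g,i} {h}
  U12: {d,e,f,g,i} {h}
  U13: {e,f,g,i} {h}
  U23: {b,e,f,g,i} {h}
  U123: {e,f,g,i} {h}
C dims 7,6,2; δ0: rk 4, SNF 1^4; δ1: rk 2, SNF 1^2
Ȟ^0 = (7 − 4) − 0 = 3, so Ȟ^0 ≅ Z^3
Ȟ^1 = (6 − 2) − 4 = 0, so Ȟ^1 ≅ 0
Ȟ^2 = (2 − 0) − 2 = 0, so Ȟ^2 ≅ 0


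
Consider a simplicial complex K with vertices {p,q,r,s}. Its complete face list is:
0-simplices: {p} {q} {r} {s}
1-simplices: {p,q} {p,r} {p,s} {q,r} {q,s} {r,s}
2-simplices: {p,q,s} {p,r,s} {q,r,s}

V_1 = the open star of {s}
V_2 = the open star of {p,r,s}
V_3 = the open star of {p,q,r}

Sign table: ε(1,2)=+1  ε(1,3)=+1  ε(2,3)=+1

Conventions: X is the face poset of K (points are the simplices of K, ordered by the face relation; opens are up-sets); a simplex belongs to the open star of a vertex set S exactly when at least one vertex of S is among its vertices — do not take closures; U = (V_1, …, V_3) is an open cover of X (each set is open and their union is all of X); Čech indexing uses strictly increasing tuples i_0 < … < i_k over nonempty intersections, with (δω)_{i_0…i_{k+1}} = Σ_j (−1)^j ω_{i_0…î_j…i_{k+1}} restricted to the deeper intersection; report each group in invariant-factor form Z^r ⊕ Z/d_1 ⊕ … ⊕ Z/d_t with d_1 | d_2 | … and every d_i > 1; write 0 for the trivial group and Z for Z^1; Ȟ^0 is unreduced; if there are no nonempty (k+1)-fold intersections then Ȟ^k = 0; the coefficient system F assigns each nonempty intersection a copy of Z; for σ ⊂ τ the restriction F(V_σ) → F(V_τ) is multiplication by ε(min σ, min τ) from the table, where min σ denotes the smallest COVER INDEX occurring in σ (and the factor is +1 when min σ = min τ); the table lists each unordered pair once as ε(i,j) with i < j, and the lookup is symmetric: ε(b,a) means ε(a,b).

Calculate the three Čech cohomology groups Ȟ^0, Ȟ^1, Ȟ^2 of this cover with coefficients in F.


Ȟ^0 ≅ Z, Ȟ^1 ≅ 0 and Ȟ^2 ≅ 0

nonempty overlaps:
  V1={{s},{p,s},{q,s},{r,s},{p,q,s},{p,r,s},{q,r,s}} V2={{p},{r},{s},{p,q},{p,r},{p,s},{q,r},{q,s},{r,s},{p,q,s},{p,r,s},{q,r,s}} V3={{p},{q},{r},{p,q},{p,r},{p,s},{q,r},{q,s},{r,s},{p,q,s},{p,r,s},{q,r,s}}
  V12={{s},{p,s},{q,s},{r,s},{p,q,s},{p,r,s},{q,r,s}} V13={{p,s},{q,s},{r,s},{p,q,s},{p,r,s},{q,r,s}} V23={{p},{r},{p,q},{p,r},{p,s},{q,r},{q,s},{r,s},{p,q,s},{p,r,s},{q,r,s}}
  V123={{p,s},{q,s},{r,s},{p,q,s},{p,r,s},{q,r,s}}
C dims 3,3,1; δ0: rk 2, SNF 1^2; δ1: rk 1, SNF 1^1
degree 0: 3−2−0 = 1 → Ȟ^0 ≅ Z
degree 1: 3−1−2 = 0 → Ȟ^1 ≅ 0
degree 2: 1−0−1 = 0 → Ȟ^2 ≅ 0


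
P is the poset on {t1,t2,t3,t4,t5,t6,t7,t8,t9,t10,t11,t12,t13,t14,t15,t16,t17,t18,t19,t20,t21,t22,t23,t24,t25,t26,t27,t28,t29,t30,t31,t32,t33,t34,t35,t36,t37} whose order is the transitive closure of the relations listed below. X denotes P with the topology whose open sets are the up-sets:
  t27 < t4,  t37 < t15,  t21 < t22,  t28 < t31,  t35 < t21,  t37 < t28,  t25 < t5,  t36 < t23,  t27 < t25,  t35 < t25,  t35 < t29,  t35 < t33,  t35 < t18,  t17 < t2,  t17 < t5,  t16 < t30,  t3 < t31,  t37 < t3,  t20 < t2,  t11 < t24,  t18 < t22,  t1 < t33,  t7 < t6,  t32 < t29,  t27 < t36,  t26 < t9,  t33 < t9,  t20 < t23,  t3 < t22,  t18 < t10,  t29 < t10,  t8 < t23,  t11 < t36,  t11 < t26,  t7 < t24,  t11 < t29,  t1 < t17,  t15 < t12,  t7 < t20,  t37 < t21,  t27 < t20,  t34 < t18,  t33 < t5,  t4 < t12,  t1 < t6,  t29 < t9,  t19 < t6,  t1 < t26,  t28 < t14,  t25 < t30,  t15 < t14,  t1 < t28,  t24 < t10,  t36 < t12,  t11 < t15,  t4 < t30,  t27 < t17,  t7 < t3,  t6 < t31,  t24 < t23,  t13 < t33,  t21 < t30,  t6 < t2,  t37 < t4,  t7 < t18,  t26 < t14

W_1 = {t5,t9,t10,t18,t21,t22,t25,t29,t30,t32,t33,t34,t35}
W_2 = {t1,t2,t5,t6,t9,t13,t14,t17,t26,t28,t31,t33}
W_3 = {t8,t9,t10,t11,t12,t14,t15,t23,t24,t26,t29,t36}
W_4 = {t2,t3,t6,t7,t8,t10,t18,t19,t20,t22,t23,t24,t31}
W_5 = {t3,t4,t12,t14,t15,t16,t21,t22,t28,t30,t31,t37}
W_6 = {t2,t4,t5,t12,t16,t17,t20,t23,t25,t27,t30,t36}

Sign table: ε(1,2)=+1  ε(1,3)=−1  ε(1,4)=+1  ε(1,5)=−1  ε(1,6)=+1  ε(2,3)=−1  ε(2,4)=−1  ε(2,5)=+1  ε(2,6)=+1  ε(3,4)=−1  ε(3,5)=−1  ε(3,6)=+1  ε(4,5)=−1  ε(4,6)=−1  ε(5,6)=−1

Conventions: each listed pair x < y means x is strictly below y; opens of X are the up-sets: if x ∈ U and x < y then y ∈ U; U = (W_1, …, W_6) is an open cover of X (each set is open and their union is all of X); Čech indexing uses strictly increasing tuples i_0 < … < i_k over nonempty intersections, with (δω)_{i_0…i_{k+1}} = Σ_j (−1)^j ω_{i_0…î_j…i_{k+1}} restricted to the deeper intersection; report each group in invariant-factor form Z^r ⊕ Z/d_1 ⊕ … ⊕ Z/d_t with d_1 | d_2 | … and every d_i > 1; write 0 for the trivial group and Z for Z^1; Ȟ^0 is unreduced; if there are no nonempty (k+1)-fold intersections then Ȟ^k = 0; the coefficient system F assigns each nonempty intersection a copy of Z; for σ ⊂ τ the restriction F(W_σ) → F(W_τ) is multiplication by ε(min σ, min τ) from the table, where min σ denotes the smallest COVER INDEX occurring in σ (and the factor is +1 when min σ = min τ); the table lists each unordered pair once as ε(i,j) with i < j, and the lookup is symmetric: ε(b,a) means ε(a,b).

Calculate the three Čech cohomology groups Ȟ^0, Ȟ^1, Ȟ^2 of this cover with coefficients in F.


nonempty intersections:
  W12={t5,t9,t33} W13={t9,t10,t29} W14={t10,t18,t22} W15={t21,t22,t30} W16={t5,t25,t30} W23={t9,t14,t26} W24={t2,t6,t31} W25={t14,t28,t31} W26={t2,t5,t17} W34={t8,t10,t23,t24} W35={t12,t14,t15} W36={t12,t23,t36} W45={t3,t22,t31} W46={t2,t20,t23} W56={t4,t12,t16,t30}
  W123={t9} W126={t5} W134={t10} W145={t22} W156={t30} W235={t14} W245={t31} W246={t2} W346={t23} W356={t12}
C dims 6,15,10; δ0: rk 6, SNF 1^5·2; δ1: rk 9, SNF 1^9
Ȟ^0: (6−6)−0=0 ⇒ 0
Ȟ^1: (15−9)−6=0 plus torsion [2] ⇒ Z/2
Ȟ^2: (10−0)−9=1 ⇒ Z

Ȟ^0(U;F) ≅ 0, Ȟ^1(U;F) ≅ Z/2, Ȟ^2(U;F) ≅ Z


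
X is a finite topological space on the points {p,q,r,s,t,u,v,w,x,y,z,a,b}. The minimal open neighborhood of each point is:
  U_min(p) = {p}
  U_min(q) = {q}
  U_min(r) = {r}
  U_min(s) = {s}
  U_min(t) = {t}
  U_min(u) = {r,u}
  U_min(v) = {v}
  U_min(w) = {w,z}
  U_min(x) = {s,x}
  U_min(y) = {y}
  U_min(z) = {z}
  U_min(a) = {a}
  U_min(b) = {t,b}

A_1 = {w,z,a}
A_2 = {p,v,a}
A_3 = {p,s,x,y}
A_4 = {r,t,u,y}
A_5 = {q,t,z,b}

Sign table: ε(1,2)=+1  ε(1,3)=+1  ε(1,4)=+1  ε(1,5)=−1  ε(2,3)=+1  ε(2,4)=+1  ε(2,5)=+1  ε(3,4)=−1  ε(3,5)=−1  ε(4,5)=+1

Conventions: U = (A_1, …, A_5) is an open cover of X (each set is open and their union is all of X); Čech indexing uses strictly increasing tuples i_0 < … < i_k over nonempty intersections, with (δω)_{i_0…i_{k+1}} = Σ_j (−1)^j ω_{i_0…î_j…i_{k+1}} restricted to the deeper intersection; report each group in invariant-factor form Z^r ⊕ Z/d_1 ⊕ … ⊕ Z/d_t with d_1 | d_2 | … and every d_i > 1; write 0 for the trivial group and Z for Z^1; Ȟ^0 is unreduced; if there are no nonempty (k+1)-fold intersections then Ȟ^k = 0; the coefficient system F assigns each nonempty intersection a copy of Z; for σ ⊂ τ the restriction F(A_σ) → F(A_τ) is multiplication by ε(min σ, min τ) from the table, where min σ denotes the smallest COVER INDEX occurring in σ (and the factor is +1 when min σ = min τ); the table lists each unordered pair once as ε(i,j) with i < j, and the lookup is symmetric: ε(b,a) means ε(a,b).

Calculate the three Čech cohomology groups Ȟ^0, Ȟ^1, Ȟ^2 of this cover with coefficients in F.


Ȟ^0 = Z,  Ȟ^1 = Z,  Ȟ^2 = 0

nonempty intersections:
  A12={a} A15={z} A23={p} A34={y} A45={t}
C dims 5,5; δ0: rk 4, SNF 1^4
Ȟ^0: (5−4)−0=1 ⇒ Z
Ȟ^1: (5−0)−4=1 ⇒ Z
Ȟ^2: (0−0)−0=0 ⇒ 0


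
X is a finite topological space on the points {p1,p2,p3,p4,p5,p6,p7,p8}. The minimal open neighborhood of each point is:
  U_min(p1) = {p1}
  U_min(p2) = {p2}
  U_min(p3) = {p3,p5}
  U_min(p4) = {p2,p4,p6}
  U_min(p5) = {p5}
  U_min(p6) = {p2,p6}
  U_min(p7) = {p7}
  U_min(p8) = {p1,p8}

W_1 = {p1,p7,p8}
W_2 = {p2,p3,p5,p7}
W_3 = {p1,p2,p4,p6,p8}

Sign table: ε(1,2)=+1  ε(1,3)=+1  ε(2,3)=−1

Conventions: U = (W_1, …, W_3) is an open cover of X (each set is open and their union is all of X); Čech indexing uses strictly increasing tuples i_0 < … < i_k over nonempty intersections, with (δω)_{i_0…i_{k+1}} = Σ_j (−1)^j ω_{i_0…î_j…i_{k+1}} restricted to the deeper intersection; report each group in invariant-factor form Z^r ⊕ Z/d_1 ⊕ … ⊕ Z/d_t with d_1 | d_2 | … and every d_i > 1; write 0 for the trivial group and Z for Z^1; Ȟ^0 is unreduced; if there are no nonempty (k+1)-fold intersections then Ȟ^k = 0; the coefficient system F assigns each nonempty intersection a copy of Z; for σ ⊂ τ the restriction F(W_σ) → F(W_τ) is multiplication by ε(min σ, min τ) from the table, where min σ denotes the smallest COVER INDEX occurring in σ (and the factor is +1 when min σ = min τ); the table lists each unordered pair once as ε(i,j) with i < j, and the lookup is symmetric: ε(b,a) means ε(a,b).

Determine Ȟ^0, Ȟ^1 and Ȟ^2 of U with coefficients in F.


Ȟ^0 ≅ 0, Ȟ^1 ≅ Z/2, Ȟ^2 ≅ 0

nerve of the cover:
  W12={p7} W13={p1,p8} W23={p2}
C dims 3,3; δ0: rk 3, SNF 1^2·2
Ȟ^0 = (3 − 3) − 0 = 0, so Ȟ^0 ≅ 0
Ȟ^1 = (3 − 0) − 3 = 0 plus torsion [2], so Ȟ^1 ≅ Z/2
Ȟ^2 = (0 − 0) − 0 = 0, so Ȟ^2 ≅ 0


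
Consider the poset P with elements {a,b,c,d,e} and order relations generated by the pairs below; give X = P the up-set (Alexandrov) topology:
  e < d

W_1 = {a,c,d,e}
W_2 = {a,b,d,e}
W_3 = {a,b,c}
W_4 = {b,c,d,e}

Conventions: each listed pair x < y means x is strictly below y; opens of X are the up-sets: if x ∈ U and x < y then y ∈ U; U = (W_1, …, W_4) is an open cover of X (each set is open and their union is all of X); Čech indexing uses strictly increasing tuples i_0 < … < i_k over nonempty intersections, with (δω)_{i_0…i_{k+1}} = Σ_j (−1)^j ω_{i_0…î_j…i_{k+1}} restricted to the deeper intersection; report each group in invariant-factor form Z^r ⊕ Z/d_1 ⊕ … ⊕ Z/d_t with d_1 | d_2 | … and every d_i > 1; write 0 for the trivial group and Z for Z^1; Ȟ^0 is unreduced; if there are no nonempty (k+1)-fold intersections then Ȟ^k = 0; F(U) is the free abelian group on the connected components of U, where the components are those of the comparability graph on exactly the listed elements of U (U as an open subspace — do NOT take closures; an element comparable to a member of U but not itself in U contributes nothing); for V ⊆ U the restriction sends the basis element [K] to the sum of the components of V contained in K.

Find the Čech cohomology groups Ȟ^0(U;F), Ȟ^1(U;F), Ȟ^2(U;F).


nonempty intersections:
  W12={a,d,e} W13={a,c} W14={c,d,e} W23={a,b} W24={b,d,e} W34={b,c}
  W123={a} W124={d,e} W134={c} W234={b}
components per intersection:
  W1: {a} {c} {d,e}
  W2: {a} {b} {d,e}
  W3: {a} {b} {c}
  W4: {b} {c} {d,e}
  W12: {a} {d,e}
  W13: {a} {c}
  W14: {c} {d,e}
  W23: {a} {b}
  W24: {b} {d,e}
  W34: {b} {c}
  W123: {a}
  W124: {d,e}
  W134: {c}
  W234: {b}
C dims 12,12,4; δ0: rk 8, SNF 1^8; δ1: rk 4, SNF 1^4
Ȟ^0: (12−8)−0=4 ⇒ Z^4
Ȟ^1: (12−4)−8=0 ⇒ 0
Ȟ^2: (4−0)−4=0 ⇒ 0

Ȟ^0 = Z^4, Ȟ^1 = 0, Ȟ^2 = 0


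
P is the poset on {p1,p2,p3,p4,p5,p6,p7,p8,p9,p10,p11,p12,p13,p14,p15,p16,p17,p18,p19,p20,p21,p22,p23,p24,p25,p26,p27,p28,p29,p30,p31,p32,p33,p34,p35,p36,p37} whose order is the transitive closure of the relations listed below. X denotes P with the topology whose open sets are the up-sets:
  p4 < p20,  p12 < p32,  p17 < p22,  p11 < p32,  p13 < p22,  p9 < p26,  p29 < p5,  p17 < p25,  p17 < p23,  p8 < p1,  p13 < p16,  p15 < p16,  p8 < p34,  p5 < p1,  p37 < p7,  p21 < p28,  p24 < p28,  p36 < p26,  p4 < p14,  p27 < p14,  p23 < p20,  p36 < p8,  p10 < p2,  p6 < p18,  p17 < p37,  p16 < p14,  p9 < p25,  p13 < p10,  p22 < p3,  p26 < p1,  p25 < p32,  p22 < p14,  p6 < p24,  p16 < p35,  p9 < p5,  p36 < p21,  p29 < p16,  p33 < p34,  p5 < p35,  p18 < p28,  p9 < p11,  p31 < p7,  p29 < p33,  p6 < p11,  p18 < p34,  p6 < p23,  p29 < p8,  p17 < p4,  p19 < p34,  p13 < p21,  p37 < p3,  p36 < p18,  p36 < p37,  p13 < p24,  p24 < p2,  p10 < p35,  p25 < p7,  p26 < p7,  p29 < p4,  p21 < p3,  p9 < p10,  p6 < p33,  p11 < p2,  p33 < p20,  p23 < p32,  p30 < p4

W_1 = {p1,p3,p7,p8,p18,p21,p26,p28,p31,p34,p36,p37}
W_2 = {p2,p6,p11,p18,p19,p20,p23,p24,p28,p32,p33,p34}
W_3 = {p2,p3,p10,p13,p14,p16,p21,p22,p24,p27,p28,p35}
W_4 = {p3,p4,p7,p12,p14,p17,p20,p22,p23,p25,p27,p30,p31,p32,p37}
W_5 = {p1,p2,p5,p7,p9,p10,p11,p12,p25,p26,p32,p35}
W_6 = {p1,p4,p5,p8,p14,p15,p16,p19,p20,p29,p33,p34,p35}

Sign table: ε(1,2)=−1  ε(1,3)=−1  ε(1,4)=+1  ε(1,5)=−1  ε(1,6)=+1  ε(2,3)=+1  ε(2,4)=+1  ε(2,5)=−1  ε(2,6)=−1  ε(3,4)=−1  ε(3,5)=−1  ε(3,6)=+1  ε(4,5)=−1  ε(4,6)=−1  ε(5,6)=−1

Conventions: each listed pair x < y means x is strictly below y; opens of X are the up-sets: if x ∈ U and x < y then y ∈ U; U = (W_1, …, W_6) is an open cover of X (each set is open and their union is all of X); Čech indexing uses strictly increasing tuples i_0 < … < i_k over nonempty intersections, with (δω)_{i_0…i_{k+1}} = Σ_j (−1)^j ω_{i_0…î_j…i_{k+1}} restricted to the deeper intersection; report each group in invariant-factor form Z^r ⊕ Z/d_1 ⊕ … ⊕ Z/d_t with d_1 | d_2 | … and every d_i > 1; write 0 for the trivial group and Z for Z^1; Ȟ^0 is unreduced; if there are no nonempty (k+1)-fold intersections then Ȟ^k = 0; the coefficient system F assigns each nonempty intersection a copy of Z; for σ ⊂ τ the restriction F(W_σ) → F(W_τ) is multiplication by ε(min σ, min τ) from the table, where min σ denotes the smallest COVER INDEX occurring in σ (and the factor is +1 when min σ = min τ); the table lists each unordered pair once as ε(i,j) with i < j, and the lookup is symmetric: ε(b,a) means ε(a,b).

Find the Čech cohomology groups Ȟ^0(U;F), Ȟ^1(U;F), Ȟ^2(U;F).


Ȟ^0(U;F) ≅ 0,  Ȟ^1(U;F) ≅ Z/2,  Ȟ^2(U;F) ≅ Z

nerve of the cover:
  W12={p18,p28,p34} W13={p3,p21,p28} W14={p3,p7,p31,p37} W15={p1,p7,p26} W16={p1,p8,p34} W23={p2,p24,p28} W24={p20,p23,p32} W25={p2,p11,p32} W26={p19,p20,p33,p34} W34={p3,p14,p22,p27} W35={p2,p10,p35} W36={p14,p16,p35} W45={p7,p12,p25,p32} W46={p4,p14,p20} W56={p1,p5,p35}
  W123={p28} W126={p34} W134={p3} W145={p7} W156={p1} W235={p2} W245={p32} W246={p20} W346={p14} W356={p35}
C dims 6,15,10; δ0: rk 6, SNF 1^5·2; δ1: rk 9, SNF 1^9
Ȟ^0 = (6 − 6) − 0 = 0, so Ȟ^0 ≅ 0
Ȟ^1 = (15 − 9) − 6 = 0 plus torsion [2], so Ȟ^1 ≅ Z/2
Ȟ^2 = (10 − 0) − 9 = 1, so Ȟ^2 ≅ Z


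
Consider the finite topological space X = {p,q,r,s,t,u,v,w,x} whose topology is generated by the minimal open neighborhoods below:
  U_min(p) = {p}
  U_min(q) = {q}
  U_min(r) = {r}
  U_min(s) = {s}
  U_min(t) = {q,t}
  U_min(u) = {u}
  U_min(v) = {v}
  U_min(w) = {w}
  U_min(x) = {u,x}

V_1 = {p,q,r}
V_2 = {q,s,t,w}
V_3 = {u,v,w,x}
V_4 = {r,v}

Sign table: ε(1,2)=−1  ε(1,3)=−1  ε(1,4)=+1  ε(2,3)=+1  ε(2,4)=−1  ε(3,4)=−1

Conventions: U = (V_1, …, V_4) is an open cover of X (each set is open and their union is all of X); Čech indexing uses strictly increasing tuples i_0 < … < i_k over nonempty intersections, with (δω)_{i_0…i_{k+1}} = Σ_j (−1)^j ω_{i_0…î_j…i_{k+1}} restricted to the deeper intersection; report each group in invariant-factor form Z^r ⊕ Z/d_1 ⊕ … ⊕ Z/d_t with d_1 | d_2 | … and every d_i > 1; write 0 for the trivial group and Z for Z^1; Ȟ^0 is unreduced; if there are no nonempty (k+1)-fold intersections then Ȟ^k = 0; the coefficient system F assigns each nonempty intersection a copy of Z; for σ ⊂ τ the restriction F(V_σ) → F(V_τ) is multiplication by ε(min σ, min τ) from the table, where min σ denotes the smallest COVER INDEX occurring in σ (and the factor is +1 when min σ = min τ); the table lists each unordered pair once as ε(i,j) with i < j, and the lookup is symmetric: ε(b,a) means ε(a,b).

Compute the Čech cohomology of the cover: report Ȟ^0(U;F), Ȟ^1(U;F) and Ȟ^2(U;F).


Ȟ^0 = Z; Ȟ^1 = Z; Ȟ^2 = 0

cover nerve:
  V12={q} V14={r} V23={w} V34={v}
C dims 4,4; δ0: rk 3, SNF 1^3
Ȟ^0: (4−3)−0=1 ⇒ Z
Ȟ^1: (4−0)−3=1 ⇒ Z
Ȟ^2: (0−0)−0=0 ⇒ 0
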